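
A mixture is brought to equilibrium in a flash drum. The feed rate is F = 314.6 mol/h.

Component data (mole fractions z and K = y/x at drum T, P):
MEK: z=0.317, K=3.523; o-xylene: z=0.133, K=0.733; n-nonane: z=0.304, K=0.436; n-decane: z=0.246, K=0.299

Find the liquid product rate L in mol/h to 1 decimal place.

Newton iteration, ψ⁰ = 0.6:
  ψ = 0.600: g = -0.2809, g' = -0.914 → ψ = 0.293
  ψ = 0.293: g = -0.0007, g' = -1.009 → ψ = 0.292
Converged at ψ = 0.292.
Then V = ψ·F = 0.2919·314.6 = 91.8 mol/h and L = F − V = 222.8 mol/h.

L = 222.8 mol/h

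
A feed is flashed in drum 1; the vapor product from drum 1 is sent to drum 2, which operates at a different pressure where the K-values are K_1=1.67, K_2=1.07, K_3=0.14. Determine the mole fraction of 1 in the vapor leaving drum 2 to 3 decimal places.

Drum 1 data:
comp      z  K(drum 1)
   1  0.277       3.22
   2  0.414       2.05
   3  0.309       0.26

y_1 (drum 2) = 0.459

Drum 1:
Rachford–Rice: g(ψ₁) = Σ zᵢ(Kᵢ−1)/(1+ψ₁(Kᵢ−1)) = 0.
Feasibility: ΣzᵢKᵢ = 1.821, Σzᵢ/Kᵢ = 1.476 — both > 1, two phases present.
Iterate (Newton) starting at ψ₁ = 0.5:
  ψ₁ = 0.500: g = 0.2135, g' = -0.929 → ψ₁ = 0.730
  ψ₁ = 0.730: g = -0.0163, g' = -1.145 → ψ₁ = 0.716
  ψ₁ = 0.716: g = -0.0002, g' = -1.117 → ψ₁ = 0.715
Converged at ψ₁ = 0.715.
Drum-1 compositions:
  1: x = 0.107, y = 0.345
  2: x = 0.236, y = 0.485
  3: x = 0.657, y = 0.171
Drum-2 feed = drum-1 vapor: z₂ = (0.3446, 0.4847, 0.1707).
Drum 2:
Rachford–Rice: g(ψ₂) = Σ zᵢ(Kᵢ−1)/(1+ψ₂(Kᵢ−1)) = 0.
Check two-phase: ΣzᵢKᵢ = 1.118 > 1 and Σzᵢ/Kᵢ = 1.879 > 1, so g(0) = 0.118 > 0 and g(1) = -0.879 < 0.
Iterate (Newton) starting at ψ₂ = 0.5:
  ψ₂ = 0.500: g = -0.0518, g' = -0.478 → ψ₂ = 0.392
  ψ₂ = 0.392: g = -0.0054, g' = -0.386 → ψ₂ = 0.378
  ψ₂ = 0.378: g = -0.0001, g' = -0.378 → ψ₂ = 0.377
Converged at ψ₂ = 0.377.
  1: x = 0.275, y = 0.459
  2: x = 0.472, y = 0.505
  3: x = 0.253, y = 0.035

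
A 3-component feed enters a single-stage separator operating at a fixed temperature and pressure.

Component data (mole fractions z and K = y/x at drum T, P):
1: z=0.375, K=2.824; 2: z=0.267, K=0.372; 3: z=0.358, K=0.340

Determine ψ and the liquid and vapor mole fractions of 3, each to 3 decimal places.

ψ = 0.237, x_3 = 0.425, y_3 = 0.144

Let ψ = V/F and solve Σ zᵢ(Kᵢ−1)/(1+ψ(Kᵢ−1)) = 0.
Check two-phase: ΣzᵢKᵢ = 1.280 > 1 and Σzᵢ/Kᵢ = 1.903 > 1, so g(0) = 0.280 > 0 and g(1) = -0.903 < 0.
Iterate (Newton) starting at ψ = 0.5:
  ψ = 0.500: g = -0.2393, g' = -0.912 → ψ = 0.238
  ψ = 0.238: g = -0.0002, g' = -0.972 → ψ = 0.237
Converged at ψ = 0.237.
Compositions from xᵢ = zᵢ/(1+ψ(Kᵢ−1)), yᵢ = Kᵢxᵢ:
  1: x = 0.262, y = 0.739
  2: x = 0.314, y = 0.117
  3: x = 0.425, y = 0.144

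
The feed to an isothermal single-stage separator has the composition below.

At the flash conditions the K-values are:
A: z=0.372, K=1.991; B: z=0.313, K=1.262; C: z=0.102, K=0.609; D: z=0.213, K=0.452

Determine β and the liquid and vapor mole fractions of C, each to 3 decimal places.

β = 0.821, x_C = 0.150, y_C = 0.091

Rachford–Rice: g(β) = Σ zᵢ(Kᵢ−1)/(1+β(Kᵢ−1)) = 0.
Check two-phase: ΣzᵢKᵢ = 1.294 > 1 and Σzᵢ/Kᵢ = 1.074 > 1, so g(0) = 0.294 > 0 and g(1) = -0.074 < 0.
Iterate (Newton) starting at β = 0.5:
  β = 0.500: g = 0.1087, g' = -0.326 → β = 0.834
  β = 0.834: g = -0.0049, g' = -0.375 → β = 0.821
Converged at β = 0.821.
Compositions from xᵢ = zᵢ/(1+β(Kᵢ−1)), yᵢ = Kᵢxᵢ:
  A: x = 0.205, y = 0.408
  B: x = 0.258, y = 0.325
  C: x = 0.150, y = 0.091
  D: x = 0.387, y = 0.175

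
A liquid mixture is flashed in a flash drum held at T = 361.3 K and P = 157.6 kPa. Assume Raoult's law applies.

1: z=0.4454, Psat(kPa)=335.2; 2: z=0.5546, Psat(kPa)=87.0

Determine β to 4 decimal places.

β = 0.5021

Raoult's law: Kᵢ = Pᵢˢᵃᵗ/P = Pᵢˢᵃᵗ/157.6.
  K_1 = 335.2/157.6 = 2.126904, K_2 = 87.0/157.6 = 0.552030
Rachford–Rice: g(β) = Σ zᵢ(Kᵢ−1)/(1+β(Kᵢ−1)) = 0.
g(0) = ΣzᵢKᵢ − 1 = 0.2535 and g(1) = 1 − Σzᵢ/Kᵢ = -0.2141, so a root lies in (0, 1).
Newton–Raphson from β = 0.47:
  β = 0.4700: g = 0.01343, g' = -0.4203 → β = 0.5019
  β = 0.5019: g = 0.00007, g' = -0.4160 → β = 0.5021
Converged at β = 0.5021.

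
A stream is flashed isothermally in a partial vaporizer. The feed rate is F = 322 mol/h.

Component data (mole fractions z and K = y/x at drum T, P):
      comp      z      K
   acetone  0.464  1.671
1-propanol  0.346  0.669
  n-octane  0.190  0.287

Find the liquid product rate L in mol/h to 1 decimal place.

Rachford–Rice: g(ψ) = Σ zᵢ(Kᵢ−1)/(1+ψ(Kᵢ−1)) = 0.
g(0) = ΣzᵢKᵢ − 1 = 0.061 and g(1) = 1 − Σzᵢ/Kᵢ = -0.457, so a root lies in (0, 1).
Newton–Raphson from ψ = 0.5:
  ψ = 0.500: g = -0.1146, g' = -0.405 → ψ = 0.217
  ψ = 0.217: g = -0.0118, g' = -0.338 → ψ = 0.182
Converged at ψ = 0.182.
Then V = ψ·F = 0.1818·322 = 58.5 mol/h and L = F − V = 263.5 mol/h.

L = 263.5 mol/h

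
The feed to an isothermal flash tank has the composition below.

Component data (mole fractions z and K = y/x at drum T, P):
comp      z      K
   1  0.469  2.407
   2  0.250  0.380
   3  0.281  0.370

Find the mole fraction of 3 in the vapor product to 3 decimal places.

y_3 = 0.136

Material balance + equilibrium reduce to Σ zᵢ(Kᵢ−1)/(1+β(Kᵢ−1)) = 0.
Feasibility: ΣzᵢKᵢ = 1.328, Σzᵢ/Kᵢ = 1.612 — both > 1, two phases present.
Iterate (Newton) starting at β = 0.47:
  β = 0.470: g = -0.0730, g' = -0.753 → β = 0.373
Converged at β = 0.373.
Compositions from xᵢ = zᵢ/(1+β(Kᵢ−1)), yᵢ = Kᵢxᵢ:
  1: x = 0.308, y = 0.741
  2: x = 0.325, y = 0.124
  3: x = 0.367, y = 0.136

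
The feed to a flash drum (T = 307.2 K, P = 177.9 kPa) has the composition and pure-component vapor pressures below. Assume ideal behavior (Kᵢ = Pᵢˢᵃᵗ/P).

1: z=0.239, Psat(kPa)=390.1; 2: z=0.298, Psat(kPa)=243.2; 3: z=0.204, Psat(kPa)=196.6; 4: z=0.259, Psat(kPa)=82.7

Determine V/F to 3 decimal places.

V/F = 0.823

Raoult's law: Kᵢ = Pᵢˢᵃᵗ/P = Pᵢˢᵃᵗ/177.9.
  K_1 = 390.1/177.9 = 2.19280, K_2 = 243.2/177.9 = 1.36706, K_3 = 196.6/177.9 = 1.10512, K_4 = 82.7/177.9 = 0.46487
Material balance + equilibrium reduce to Σ zᵢ(Kᵢ−1)/(1+V/F(Kᵢ−1)) = 0.
Check two-phase: ΣzᵢKᵢ = 1.277 > 1 and Σzᵢ/Kᵢ = 1.069 > 1, so g(0) = 0.277 > 0 and g(1) = -0.069 < 0.
Newton–Raphson from V/F = 0.5:
  V/F = 0.500: g = 0.1021, g' = -0.302 → V/F = 0.838
  V/F = 0.838: g = -0.0053, g' = -0.354 → V/F = 0.823
Converged at V/F = 0.823.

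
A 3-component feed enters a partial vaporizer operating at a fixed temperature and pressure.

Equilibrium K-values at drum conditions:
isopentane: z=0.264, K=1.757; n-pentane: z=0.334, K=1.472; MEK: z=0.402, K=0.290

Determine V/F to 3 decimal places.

Material balance + equilibrium reduce to Σ zᵢ(Kᵢ−1)/(1+V/F(Kᵢ−1)) = 0.
g(0) = ΣzᵢKᵢ − 1 = 0.072 and g(1) = 1 − Σzᵢ/Kᵢ = -0.763, so a root lies in (0, 1).
Iterate (Newton) starting at V/F = 0.47:
  V/F = 0.470: g = -0.1519, g' = -0.589 → V/F = 0.212
  V/F = 0.212: g = -0.0204, g' = -0.455 → V/F = 0.167
  V/F = 0.167: g = -0.0002, g' = -0.444 → V/F = 0.166
Converged at V/F = 0.166.

V/F = 0.166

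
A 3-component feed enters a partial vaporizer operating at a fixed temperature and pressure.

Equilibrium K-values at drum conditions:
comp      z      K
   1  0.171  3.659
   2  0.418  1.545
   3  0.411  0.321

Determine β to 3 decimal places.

β = 0.434

Let β = V/F and solve Σ zᵢ(Kᵢ−1)/(1+β(Kᵢ−1)) = 0.
Feasibility: ΣzᵢKᵢ = 1.403, Σzᵢ/Kᵢ = 1.598 — both > 1, two phases present.
Newton–Raphson from β = 0.35:
  β = 0.350: g = 0.0608, g' = -0.738 → β = 0.432
  β = 0.432: g = 0.0009, g' = -0.723 → β = 0.434
Converged at β = 0.434.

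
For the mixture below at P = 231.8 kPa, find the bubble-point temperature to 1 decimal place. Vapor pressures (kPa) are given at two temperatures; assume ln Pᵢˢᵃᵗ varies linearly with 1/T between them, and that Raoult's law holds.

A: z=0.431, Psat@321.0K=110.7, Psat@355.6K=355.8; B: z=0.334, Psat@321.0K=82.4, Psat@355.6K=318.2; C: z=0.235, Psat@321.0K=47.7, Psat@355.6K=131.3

T = 348.6 K

Bubble-point temperature: ΣzᵢPᵢˢᵃᵗ(T) = P. Interpolate ln Pᵢˢᵃᵗ = aᵢ + bᵢ/T.
  T = 321.0 K: ΣzᵢPᵢˢᵃᵗ = 86.44 kPa
  T = 355.6 K: ΣzᵢPᵢˢᵃᵗ = 290.48 kPa
  T = 338.3 K: ΣzᵢPᵢˢᵃᵗ = 163.20 kPa
  T = 347.0 K: ΣzᵢPᵢˢᵃᵗ = 219.59 kPa
  T = 351.3 K: ΣzᵢPᵢˢᵃᵗ = 252.97 kPa
  T = 349.1 K: ΣzᵢPᵢˢᵃᵗ = 235.40 kPa
Interpolating between 347.0 K and 349.1 K gives T ≈ 348.6 K.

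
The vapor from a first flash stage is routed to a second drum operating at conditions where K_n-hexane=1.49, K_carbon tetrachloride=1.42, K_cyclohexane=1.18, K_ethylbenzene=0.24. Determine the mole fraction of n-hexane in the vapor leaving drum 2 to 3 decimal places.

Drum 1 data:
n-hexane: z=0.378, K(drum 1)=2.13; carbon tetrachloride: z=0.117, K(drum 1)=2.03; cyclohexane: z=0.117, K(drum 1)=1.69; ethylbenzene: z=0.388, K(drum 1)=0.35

y_n-hexane (drum 2) = 0.586

Drum 1:
Material balance + equilibrium reduce to Σ zᵢ(Kᵢ−1)/(1+ψ₁(Kᵢ−1)) = 0.
Feasibility: ΣzᵢKᵢ = 1.376, Σzᵢ/Kᵢ = 1.413 — both > 1, two phases present.
Newton–Raphson from ψ₁ = 0.48:
  ψ₁ = 0.480: g = 0.0516, g' = -0.636 → ψ₁ = 0.561
  ψ₁ = 0.561: g = -0.0011, g' = -0.666 → ψ₁ = 0.560
Converged at ψ₁ = 0.560.
Drum-1 compositions:
  n-hexane: x = 0.232, y = 0.493
  carbon tetrachloride: x = 0.074, y = 0.151
  cyclohexane: x = 0.084, y = 0.143
  ethylbenzene: x = 0.610, y = 0.213
Drum-2 feed = drum-1 vapor: z₂ = (0.4932, 0.1507, 0.1427, 0.2134).
Drum 2:
Newton–Raphson from ψ₂ = 0.49:
  ψ₂ = 0.490: g = 0.0125, g' = -0.412 → ψ₂ = 0.520
Converged at ψ₂ = 0.520.
  n-hexane: x = 0.393, y = 0.586
  carbon tetrachloride: x = 0.124, y = 0.176
  cyclohexane: x = 0.130, y = 0.154
  ethylbenzene: x = 0.353, y = 0.085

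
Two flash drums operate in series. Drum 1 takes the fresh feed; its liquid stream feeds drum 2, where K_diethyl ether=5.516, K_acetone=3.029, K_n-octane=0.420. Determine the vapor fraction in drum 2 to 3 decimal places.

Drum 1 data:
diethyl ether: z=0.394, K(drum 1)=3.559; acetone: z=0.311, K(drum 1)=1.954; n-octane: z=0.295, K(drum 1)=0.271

Drum 1:
Material balance + equilibrium reduce to Σ zᵢ(Kᵢ−1)/(1+ψ₁(Kᵢ−1)) = 0.
Feasibility: ΣzᵢKᵢ = 2.090, Σzᵢ/Kᵢ = 1.358 — both > 1, two phases present.
Newton iteration, ψ₁⁰ = 0.5:
  ψ₁ = 0.500: g = 0.3048, g' = -1.014 → ψ₁ = 0.800
  ψ₁ = 0.800: g = -0.0174, g' = -1.272 → ψ₁ = 0.787
Converged at ψ₁ = 0.787.
Drum-1 compositions:
  diethyl ether: x = 0.131, y = 0.465
  acetone: x = 0.178, y = 0.347
  n-octane: x = 0.692, y = 0.187
Drum-2 feed = drum-1 liquid: z₂ = (0.1308, 0.1777, 0.6916).
Drum 2:
Rachford–Rice: g(ψ₂) = Σ zᵢ(Kᵢ−1)/(1+ψ₂(Kᵢ−1)) = 0.
g(0) = ΣzᵢKᵢ − 1 = 0.550 and g(1) = 1 − Σzᵢ/Kᵢ = -0.729, so a root lies in (0, 1).
Iterate (Newton) starting at ψ₂ = 0.5:
  ψ₂ = 0.500: g = -0.2047, g' = -0.893 → ψ₂ = 0.271
  ψ₂ = 0.271: g = 0.0225, g' = -1.172 → ψ₂ = 0.290
Converged at ψ₂ = 0.290.
  diethyl ether: x = 0.057, y = 0.312
  acetone: x = 0.112, y = 0.339
  n-octane: x = 0.832, y = 0.349

V/F (drum 2) = 0.290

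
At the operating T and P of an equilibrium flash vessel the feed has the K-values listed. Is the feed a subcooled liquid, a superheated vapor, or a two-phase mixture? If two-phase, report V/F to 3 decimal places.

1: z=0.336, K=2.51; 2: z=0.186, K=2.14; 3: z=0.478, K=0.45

two-phase, V/F = 0.600

ΣzᵢKᵢ = 1.456; Σzᵢ/Kᵢ = 1.283.
Both exceed 1, so a two-phase solution exists.
Rachford–Rice: g(ψ) = Σ zᵢ(Kᵢ−1)/(1+ψ(Kᵢ−1)) = 0.
Newton iteration, ψ⁰ = 0.5:
  ψ = 0.500: g = 0.0615, g' = -0.622 → ψ = 0.599
  ψ = 0.599: g = 0.0004, g' = -0.618 → ψ = 0.600
Converged at ψ = 0.600.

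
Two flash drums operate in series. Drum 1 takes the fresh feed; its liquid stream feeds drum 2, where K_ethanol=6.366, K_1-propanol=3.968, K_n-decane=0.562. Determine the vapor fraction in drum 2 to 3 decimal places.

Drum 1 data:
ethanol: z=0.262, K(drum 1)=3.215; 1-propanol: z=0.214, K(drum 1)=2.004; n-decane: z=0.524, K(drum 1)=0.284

Drum 1:
Material balance + equilibrium reduce to Σ zᵢ(Kᵢ−1)/(1+ψ₁(Kᵢ−1)) = 0.
Feasibility: ΣzᵢKᵢ = 1.420, Σzᵢ/Kᵢ = 2.033 — both > 1, two phases present.
Iterate (Newton) starting at ψ₁ = 0.31:
  ψ₁ = 0.310: g = 0.0257, g' = -1.021 → ψ₁ = 0.335
Converged at ψ₁ = 0.335.
Drum-1 compositions:
  ethanol: x = 0.150, y = 0.483
  1-propanol: x = 0.160, y = 0.321
  n-decane: x = 0.690, y = 0.196
Drum-2 feed = drum-1 liquid: z₂ = (0.1503, 0.1601, 0.6896).
Drum 2:
Iterate (Newton) starting at ψ₂ = 0.35:
  ψ₂ = 0.350: g = 0.1566, g' = -1.046 → ψ₂ = 0.500
  ψ₂ = 0.500: g = 0.0238, g' = -0.765 → ψ₂ = 0.531
  ψ₂ = 0.531: g = 0.0006, g' = -0.729 → ψ₂ = 0.532
Converged at ψ₂ = 0.532.
  ethanol: x = 0.039, y = 0.248
  1-propanol: x = 0.062, y = 0.246
  n-decane: x = 0.899, y = 0.505

V/F (drum 2) = 0.532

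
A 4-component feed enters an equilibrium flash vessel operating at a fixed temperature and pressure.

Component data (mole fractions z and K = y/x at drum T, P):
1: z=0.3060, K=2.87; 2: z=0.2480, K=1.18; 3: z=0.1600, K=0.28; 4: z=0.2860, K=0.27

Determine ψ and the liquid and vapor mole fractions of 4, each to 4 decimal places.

ψ = 0.2936, x_4 = 0.3640, y_4 = 0.0983

Material balance + equilibrium reduce to Σ zᵢ(Kᵢ−1)/(1+ψ(Kᵢ−1)) = 0.
g(0) = ΣzᵢKᵢ − 1 = 0.2929 and g(1) = 1 − Σzᵢ/Kᵢ = -0.9475, so a root lies in (0, 1).
Iterate (Newton) starting at ψ = 0.64:
  ψ = 0.6400: g = -0.30500, g' = -1.0504 → ψ = 0.3496
  ψ = 0.3496: g = -0.04628, g' = -0.8213 → ψ = 0.2933
  ψ = 0.2933: g = 0.00026, g' = -0.8336 → ψ = 0.2936
Converged at ψ = 0.2936.
Compositions from xᵢ = zᵢ/(1+ψ(Kᵢ−1)), yᵢ = Kᵢxᵢ:
  1: x = 0.1975, y = 0.5670
  2: x = 0.2356, y = 0.2780
  3: x = 0.2029, y = 0.0568
  4: x = 0.3640, y = 0.0983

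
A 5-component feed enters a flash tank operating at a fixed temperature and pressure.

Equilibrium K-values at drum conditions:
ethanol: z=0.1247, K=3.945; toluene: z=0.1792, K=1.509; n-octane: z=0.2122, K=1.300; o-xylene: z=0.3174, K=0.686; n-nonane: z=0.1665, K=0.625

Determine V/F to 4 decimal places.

V/F = 0.8140

Rachford–Rice: g(V/F) = Σ zᵢ(Kᵢ−1)/(1+V/F(Kᵢ−1)) = 0.
Check two-phase: ΣzᵢKᵢ = 1.3600 > 1 and Σzᵢ/Kᵢ = 1.0427 > 1, so g(0) = 0.3600 > 0 and g(1) = -0.0427 < 0.
Newton–Raphson from V/F = 0.65:
  V/F = 0.6500: g = 0.04004, g' = -0.2573 → V/F = 0.8056
  V/F = 0.8056: g = 0.00197, g' = -0.2350 → V/F = 0.8140
Converged at V/F = 0.8140.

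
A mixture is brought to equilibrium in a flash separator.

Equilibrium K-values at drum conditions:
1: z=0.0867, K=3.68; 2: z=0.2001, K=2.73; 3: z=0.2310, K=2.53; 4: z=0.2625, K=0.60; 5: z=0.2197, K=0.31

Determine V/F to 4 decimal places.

V/F = 0.6605

Rachford–Rice: g(V/F) = Σ zᵢ(Kᵢ−1)/(1+V/F(Kᵢ−1)) = 0.
g(0) = ΣzᵢKᵢ − 1 = 0.6754 and g(1) = 1 − Σzᵢ/Kᵢ = -0.3344, so a root lies in (0, 1).
Newton iteration, V/F⁰ = 0.5:
  V/F = 0.5000: g = 0.12247, g' = -0.7689 → V/F = 0.6593
  V/F = 0.6593: g = 0.00095, g' = -0.7756 → V/F = 0.6605
Converged at V/F = 0.6605.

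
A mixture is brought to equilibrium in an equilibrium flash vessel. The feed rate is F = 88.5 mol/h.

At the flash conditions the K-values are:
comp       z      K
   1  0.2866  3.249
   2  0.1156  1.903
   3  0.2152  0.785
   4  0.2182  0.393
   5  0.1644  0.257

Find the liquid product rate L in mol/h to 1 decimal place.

L = 51.2 mol/h

Rachford–Rice: g(ψ) = Σ zᵢ(Kᵢ−1)/(1+ψ(Kᵢ−1)) = 0.
Check two-phase: ΣzᵢKᵢ = 1.4481 > 1 and Σzᵢ/Kᵢ = 1.6180 > 1, so g(0) = 0.4481 > 0 and g(1) = -0.6180 < 0.
Newton iteration, ψ⁰ = 0.5:
  ψ = 0.5000: g = -0.06104, g' = -0.7739 → ψ = 0.4211
  ψ = 0.4211: g = 0.00009, g' = -0.7812 → ψ = 0.4212
Converged at ψ = 0.4212.
Then V = ψ·F = 0.4212·88.5 = 37.3 mol/h and L = F − V = 51.2 mol/h.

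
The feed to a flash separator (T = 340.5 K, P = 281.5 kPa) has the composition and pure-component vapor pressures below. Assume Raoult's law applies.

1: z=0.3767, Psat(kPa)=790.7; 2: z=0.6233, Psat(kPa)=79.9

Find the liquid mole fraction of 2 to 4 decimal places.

x_2 = 0.7164

Raoult's law: Kᵢ = Pᵢˢᵃᵗ/P = Pᵢˢᵃᵗ/281.5.
  K_1 = 790.7/281.5 = 2.808881, K_2 = 79.9/281.5 = 0.283837
Rachford–Rice: g(ψ) = Σ zᵢ(Kᵢ−1)/(1+ψ(Kᵢ−1)) = 0.
Check two-phase: ΣzᵢKᵢ = 1.2350 > 1 and Σzᵢ/Kᵢ = 2.3301 > 1, so g(0) = 0.2350 > 0 and g(1) = -1.3301 < 0.
Newton–Raphson from ψ = 0.6:
  ψ = 0.6000: g = -0.45595, g' = -1.2663 → ψ = 0.2399
  ψ = 0.2399: g = -0.06384, g' = -1.0655 → ψ = 0.1800
  ψ = 0.1800: g = 0.00156, g' = -1.1227 → ψ = 0.1814
Converged at ψ = 0.1814.
Compositions from xᵢ = zᵢ/(1+ψ(Kᵢ−1)), yᵢ = Kᵢxᵢ:
  1: x = 0.2836, y = 0.7967
  2: x = 0.7164, y = 0.2033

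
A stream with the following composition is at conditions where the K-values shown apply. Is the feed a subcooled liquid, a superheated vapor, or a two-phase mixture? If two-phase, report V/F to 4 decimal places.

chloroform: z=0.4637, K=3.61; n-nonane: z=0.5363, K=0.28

ΣzᵢKᵢ = 1.8241; Σzᵢ/Kᵢ = 2.0438.
Both exceed 1, so a two-phase solution exists.
Material balance + equilibrium reduce to Σ zᵢ(Kᵢ−1)/(1+ψ(Kᵢ−1)) = 0.
Binary case is linear: z₁(K₁−1)(1+ψ(K₂−1)) + z₂(K₂−1)(1+ψ(K₁−1)) = 0
⇒ ψ = [z₁(K₁−1)+z₂(K₂−1)] / [−(K₁−1)(K₂−1)] = 0.82412/1.87920 = 0.4385

two-phase, V/F = 0.4385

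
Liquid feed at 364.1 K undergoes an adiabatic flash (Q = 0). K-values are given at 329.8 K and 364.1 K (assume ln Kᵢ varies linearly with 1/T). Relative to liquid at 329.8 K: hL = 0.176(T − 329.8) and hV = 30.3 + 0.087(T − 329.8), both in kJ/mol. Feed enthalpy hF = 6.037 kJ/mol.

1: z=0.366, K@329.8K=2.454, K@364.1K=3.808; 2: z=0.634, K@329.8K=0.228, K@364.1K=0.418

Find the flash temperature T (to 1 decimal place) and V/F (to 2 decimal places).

Adiabatic flash: solve Rachford–Rice at each trial T, then check hF = ψ·hV(T) + (1−ψ)·hL(T).
  T = 329.8 K: K = (2.454, 0.228), RR gives ψ = 0.038, H_out = 1.153 kJ/mol
  T = 364.1 K: K = (3.808, 0.418), RR gives ψ = 0.403, H_out = 17.020 kJ/mol
  T = 347.0 K: K = (3.092, 0.314), RR gives ψ = 0.230, H_out = 9.651 kJ/mol
  T = 338.4 K: K = (2.763, 0.269), RR gives ψ = 0.141, H_out = 5.669 kJ/mol
  T = 342.7 K: K = (2.925, 0.290), RR gives ψ = 0.186, H_out = 7.707 kJ/mol
  T = 340.5 K: K = (2.841, 0.279), RR gives ψ = 0.163, H_out = 6.678 kJ/mol
Linear interpolation between T = 338.4 (H_out = 5.669) and T = 340.5 (H_out = 6.678) on hF = 6.037 gives T ≈ 339.2 K, at which ψ = 0.15.

T = 339.2 K, V/F = 0.15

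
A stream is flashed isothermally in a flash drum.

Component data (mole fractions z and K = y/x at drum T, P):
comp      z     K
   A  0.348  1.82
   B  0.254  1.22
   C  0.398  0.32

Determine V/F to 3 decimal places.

Material balance + equilibrium reduce to Σ zᵢ(Kᵢ−1)/(1+V/F(Kᵢ−1)) = 0.
Feasibility: ΣzᵢKᵢ = 1.071, Σzᵢ/Kᵢ = 1.643 — both > 1, two phases present.
Iterate (Newton) starting at V/F = 0.62:
  V/F = 0.620: g = -0.2296, g' = -0.662 → V/F = 0.273
  V/F = 0.273: g = -0.0467, g' = -0.445 → V/F = 0.169
  V/F = 0.169: g = -0.0011, g' = -0.427 → V/F = 0.166
Converged at V/F = 0.166.

V/F = 0.166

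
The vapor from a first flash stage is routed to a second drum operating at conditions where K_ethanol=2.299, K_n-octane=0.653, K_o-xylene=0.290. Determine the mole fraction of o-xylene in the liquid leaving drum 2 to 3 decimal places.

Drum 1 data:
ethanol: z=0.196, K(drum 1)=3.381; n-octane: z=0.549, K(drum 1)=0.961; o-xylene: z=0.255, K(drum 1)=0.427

x_o-xylene (drum 2) = 0.173

Drum 1:
Rachford–Rice: g(ψ₁) = Σ zᵢ(Kᵢ−1)/(1+ψ₁(Kᵢ−1)) = 0.
Check two-phase: ΣzᵢKᵢ = 1.299 > 1 and Σzᵢ/Kᵢ = 1.226 > 1, so g(0) = 0.299 > 0 and g(1) = -0.226 < 0.
Newton iteration, ψ₁⁰ = 0.5:
  ψ₁ = 0.500: g = -0.0136, g' = -0.397 → ψ₁ = 0.466
Converged at ψ₁ = 0.466.
Drum-1 compositions:
  ethanol: x = 0.093, y = 0.314
  n-octane: x = 0.559, y = 0.537
  o-xylene: x = 0.348, y = 0.149
Drum-2 feed = drum-1 vapor: z₂ = (0.3141, 0.5374, 0.1486).
Drum 2:
Newton iteration, ψ₂⁰ = 0.5:
  ψ₂ = 0.500: g = -0.1418, g' = -0.470 → ψ₂ = 0.198
  ψ₂ = 0.198: g = 0.0016, g' = -0.511 → ψ₂ = 0.201
Converged at ψ₂ = 0.201.
  ethanol: x = 0.249, y = 0.573
  n-octane: x = 0.578, y = 0.377
  o-xylene: x = 0.173, y = 0.050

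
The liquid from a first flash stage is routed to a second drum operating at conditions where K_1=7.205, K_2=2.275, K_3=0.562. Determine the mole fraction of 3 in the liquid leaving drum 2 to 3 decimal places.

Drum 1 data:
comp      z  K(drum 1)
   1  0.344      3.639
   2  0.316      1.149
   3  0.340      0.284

x_3 (drum 2) = 0.819

Drum 1:
Material balance + equilibrium reduce to Σ zᵢ(Kᵢ−1)/(1+ψ₁(Kᵢ−1)) = 0.
Feasibility: ΣzᵢKᵢ = 1.711, Σzᵢ/Kᵢ = 1.567 — both > 1, two phases present.
Iterate (Newton) starting at ψ₁ = 0.5:
  ψ₁ = 0.500: g = 0.0560, g' = -0.874 → ψ₁ = 0.564
Converged at ψ₁ = 0.564.
Drum-1 compositions:
  1: x = 0.138, y = 0.503
  2: x = 0.292, y = 0.335
  3: x = 0.570, y = 0.162
Drum-2 feed = drum-1 liquid: z₂ = (0.1383, 0.2915, 0.5702).
Drum 2:
Let ψ₂ = V/F and solve Σ zᵢ(Kᵢ−1)/(1+ψ₂(Kᵢ−1)) = 0.
Feasibility: ΣzᵢKᵢ = 1.980, Σzᵢ/Kᵢ = 1.162 — both > 1, two phases present.
Newton–Raphson from ψ₂ = 0.38:
  ψ₂ = 0.380: g = 0.2062, g' = -0.845 → ψ₂ = 0.624
  ψ₂ = 0.624: g = 0.0393, g' = -0.578 → ψ₂ = 0.692
  ψ₂ = 0.692: g = 0.0011, g' = -0.549 → ψ₂ = 0.694
Converged at ψ₂ = 0.694.
  1: x = 0.026, y = 0.188
  2: x = 0.155, y = 0.352
  3: x = 0.819, y = 0.460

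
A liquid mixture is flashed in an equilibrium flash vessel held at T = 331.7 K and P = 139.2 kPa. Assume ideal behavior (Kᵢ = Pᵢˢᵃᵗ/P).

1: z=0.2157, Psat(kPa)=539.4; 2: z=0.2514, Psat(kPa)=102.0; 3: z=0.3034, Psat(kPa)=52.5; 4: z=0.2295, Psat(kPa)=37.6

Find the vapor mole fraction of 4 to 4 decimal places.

Raoult's law: Kᵢ = Pᵢˢᵃᵗ/P = Pᵢˢᵃᵗ/139.2.
  K_1 = 539.4/139.2 = 3.875000, K_2 = 102.0/139.2 = 0.732759, K_3 = 52.5/139.2 = 0.377155, K_4 = 37.6/139.2 = 0.270115
Let β = V/F and solve Σ zᵢ(Kᵢ−1)/(1+β(Kᵢ−1)) = 0.
Feasibility: ΣzᵢKᵢ = 1.1965, Σzᵢ/Kᵢ = 2.0528 — both > 1, two phases present.
Iterate (Newton) starting at β = 0.38:
  β = 0.3800: g = -0.25778, g' = -0.8656 → β = 0.0822
  β = 0.0822: g = 0.05557, g' = -1.4544 → β = 0.1204
  β = 0.1204: g = 0.00334, g' = -1.2876 → β = 0.1230
Converged at β = 0.1230.
Compositions from xᵢ = zᵢ/(1+β(Kᵢ−1)), yᵢ = Kᵢxᵢ:
  1: x = 0.1594, y = 0.6175
  2: x = 0.2599, y = 0.1905
  3: x = 0.3286, y = 0.1239
  4: x = 0.2521, y = 0.0681

y_4 = 0.0681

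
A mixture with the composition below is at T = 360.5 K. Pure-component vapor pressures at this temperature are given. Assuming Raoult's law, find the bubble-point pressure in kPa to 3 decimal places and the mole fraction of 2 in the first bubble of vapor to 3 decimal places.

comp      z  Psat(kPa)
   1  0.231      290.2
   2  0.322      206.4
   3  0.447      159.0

At the bubble point ψ → 0, so ΣzᵢKᵢ = 1 with Kᵢ = Pᵢˢᵃᵗ/P ⇒ P = ΣzᵢPᵢˢᵃᵗ.
P = 0.231·290.2 + 0.322·206.4 + 0.447·159.0 = 204.570 kPa
yᵢ = zᵢPᵢˢᵃᵗ/P ⇒ y_2 = 0.322·206.4/204.570 = 0.325

Pbub = 204.570 kPa, y_2 = 0.325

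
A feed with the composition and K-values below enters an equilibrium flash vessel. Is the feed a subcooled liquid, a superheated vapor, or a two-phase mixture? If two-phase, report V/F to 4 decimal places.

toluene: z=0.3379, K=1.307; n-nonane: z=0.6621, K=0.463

subcooled liquid

ΣzᵢKᵢ = 0.7482; Σzᵢ/Kᵢ = 1.6886.
Since ΣzᵢKᵢ < 1 the mixture is below its bubble point — single liquid phase.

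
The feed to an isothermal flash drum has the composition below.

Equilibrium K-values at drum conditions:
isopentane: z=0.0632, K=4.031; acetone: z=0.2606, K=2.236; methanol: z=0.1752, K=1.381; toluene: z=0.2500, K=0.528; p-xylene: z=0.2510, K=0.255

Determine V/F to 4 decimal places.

V/F = 0.3244

Rachford–Rice: g(V/F) = Σ zᵢ(Kᵢ−1)/(1+V/F(Kᵢ−1)) = 0.
Feasibility: ΣzᵢKᵢ = 1.2754, Σzᵢ/Kᵢ = 1.7169 — both > 1, two phases present.
Newton iteration, V/F⁰ = 0.5:
  V/F = 0.5000: g = -0.12115, g' = -0.7110 → V/F = 0.3296
  V/F = 0.3296: g = -0.00360, g' = -0.6892 → V/F = 0.3244
Converged at V/F = 0.3244.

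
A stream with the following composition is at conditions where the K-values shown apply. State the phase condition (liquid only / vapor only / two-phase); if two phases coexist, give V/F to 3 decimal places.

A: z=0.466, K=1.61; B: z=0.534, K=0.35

ΣzᵢKᵢ = 0.937; Σzᵢ/Kᵢ = 1.815.
Since ΣzᵢKᵢ < 1 the mixture is below its bubble point — single liquid phase.

liquid only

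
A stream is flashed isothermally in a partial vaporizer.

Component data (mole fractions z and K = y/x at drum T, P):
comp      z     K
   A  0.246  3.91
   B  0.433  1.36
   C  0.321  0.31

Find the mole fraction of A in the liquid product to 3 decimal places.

x_A = 0.088

Let ψ = V/F and solve Σ zᵢ(Kᵢ−1)/(1+ψ(Kᵢ−1)) = 0.
g(0) = ΣzᵢKᵢ − 1 = 0.650 and g(1) = 1 − Σzᵢ/Kᵢ = -0.417, so a root lies in (0, 1).
Newton–Raphson from ψ = 0.7:
  ψ = 0.700: g = -0.0682, g' = -0.833 → ψ = 0.618
  ψ = 0.618: g = -0.0030, g' = -0.768 → ψ = 0.614
Converged at ψ = 0.614.
Compositions from xᵢ = zᵢ/(1+ψ(Kᵢ−1)), yᵢ = Kᵢxᵢ:
  A: x = 0.088, y = 0.345
  B: x = 0.355, y = 0.482
  C: x = 0.557, y = 0.173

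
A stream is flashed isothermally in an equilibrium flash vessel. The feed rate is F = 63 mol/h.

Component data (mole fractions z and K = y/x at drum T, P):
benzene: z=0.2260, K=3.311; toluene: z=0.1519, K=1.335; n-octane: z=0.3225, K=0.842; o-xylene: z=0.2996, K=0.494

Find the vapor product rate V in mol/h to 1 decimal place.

V = 35.8 mol/h

Rachford–Rice: g(β) = Σ zᵢ(Kᵢ−1)/(1+β(Kᵢ−1)) = 0.
Feasibility: ΣzᵢKᵢ = 1.3706, Σzᵢ/Kᵢ = 1.1715 — both > 1, two phases present.
Newton–Raphson from β = 0.5:
  β = 0.5000: g = 0.02762, g' = -0.4192 → β = 0.5659
  β = 0.5659: g = 0.00071, g' = -0.3990 → β = 0.5677
Converged at β = 0.5677.
Then V = β·F = 0.5677·63 = 35.8 mol/h and L = F − V = 27.2 mol/h.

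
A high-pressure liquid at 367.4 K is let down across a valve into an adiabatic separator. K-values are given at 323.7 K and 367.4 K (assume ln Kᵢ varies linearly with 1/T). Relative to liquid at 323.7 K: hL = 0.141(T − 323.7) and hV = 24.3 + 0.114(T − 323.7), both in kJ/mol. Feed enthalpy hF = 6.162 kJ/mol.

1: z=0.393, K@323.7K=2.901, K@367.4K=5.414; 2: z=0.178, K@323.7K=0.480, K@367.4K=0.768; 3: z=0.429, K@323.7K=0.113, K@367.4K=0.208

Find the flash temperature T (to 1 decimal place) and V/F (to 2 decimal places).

Adiabatic flash: solve Rachford–Rice at each trial T, then check hF = ψ·hV(T) + (1−ψ)·hL(T).
  T = 323.7 K: K = (2.901, 0.480, 0.113), RR gives ψ = 0.181, H_out = 4.405 kJ/mol
  T = 367.4 K: K = (5.414, 0.768, 0.208), RR gives ψ = 0.455, H_out = 16.670 kJ/mol
  T = 345.5 K: K = (4.039, 0.616, 0.156), RR gives ψ = 0.341, H_out = 11.154 kJ/mol
  T = 334.6 K: K = (3.442, 0.546, 0.134), RR gives ψ = 0.271, H_out = 8.035 kJ/mol
  T = 329.1 K: K = (3.162, 0.512, 0.123), RR gives ψ = 0.229, H_out = 6.287 kJ/mol
  T = 326.4 K: K = (3.030, 0.496, 0.118), RR gives ψ = 0.206, H_out = 5.370 kJ/mol
  T = 327.8 K: K = (3.098, 0.504, 0.120), RR gives ψ = 0.218, H_out = 5.851 kJ/mol
Linear interpolation between T = 327.8 (H_out = 5.851) and T = 329.1 (H_out = 6.287) on hF = 6.162 gives T ≈ 328.7 K, at which ψ = 0.23.

T = 328.7 K, V/F = 0.23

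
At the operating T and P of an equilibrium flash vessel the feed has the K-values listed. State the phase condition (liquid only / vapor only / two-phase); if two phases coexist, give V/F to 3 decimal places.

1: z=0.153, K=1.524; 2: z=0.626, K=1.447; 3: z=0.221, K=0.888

vapor only

ΣzᵢKᵢ = 1.335; Σzᵢ/Kᵢ = 0.782.
Since Σzᵢ/Kᵢ < 1 the mixture is above its dew point — single vapor phase.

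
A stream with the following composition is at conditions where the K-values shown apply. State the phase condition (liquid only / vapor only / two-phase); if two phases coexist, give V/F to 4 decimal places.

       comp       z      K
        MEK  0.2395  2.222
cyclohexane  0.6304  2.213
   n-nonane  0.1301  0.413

vapor only

ΣzᵢKᵢ = 1.9810; Σzᵢ/Kᵢ = 0.7077.
Since Σzᵢ/Kᵢ < 1 the mixture is above its dew point — single vapor phase.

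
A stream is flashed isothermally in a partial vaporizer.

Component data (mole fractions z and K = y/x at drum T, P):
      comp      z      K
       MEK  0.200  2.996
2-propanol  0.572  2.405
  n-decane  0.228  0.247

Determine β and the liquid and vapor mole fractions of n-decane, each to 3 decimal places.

Rachford–Rice: g(β) = Σ zᵢ(Kᵢ−1)/(1+β(Kᵢ−1)) = 0.
Feasibility: ΣzᵢKᵢ = 2.031, Σzᵢ/Kᵢ = 1.228 — both > 1, two phases present.
Newton–Raphson from β = 0.5:
  β = 0.500: g = 0.3965, g' = -0.922 → β = 0.930
  β = 0.930: g = -0.0850, g' = -1.750 → β = 0.882
  β = 0.882: g = -0.0071, g' = -1.474 → β = 0.877
Converged at β = 0.877.
Compositions from xᵢ = zᵢ/(1+β(Kᵢ−1)), yᵢ = Kᵢxᵢ:
  MEK: x = 0.073, y = 0.218
  2-propanol: x = 0.256, y = 0.616
  n-decane: x = 0.671, y = 0.166

β = 0.877, x_n-decane = 0.671, y_n-decane = 0.166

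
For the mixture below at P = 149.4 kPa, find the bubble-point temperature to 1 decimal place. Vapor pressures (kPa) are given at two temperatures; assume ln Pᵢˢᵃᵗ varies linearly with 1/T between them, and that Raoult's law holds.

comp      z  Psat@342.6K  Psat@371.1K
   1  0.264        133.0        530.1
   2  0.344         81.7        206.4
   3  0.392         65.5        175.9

T = 355.1 K

Bubble-point temperature: ΣzᵢPᵢˢᵃᵗ(T) = P. Interpolate ln Pᵢˢᵃᵗ = aᵢ + bᵢ/T.
  T = 342.6 K: ΣzᵢPᵢˢᵃᵗ = 88.89 kPa
  T = 371.1 K: ΣzᵢPᵢˢᵃᵗ = 279.90 kPa
  T = 356.9 K: ΣzᵢPᵢˢᵃᵗ = 160.80 kPa
  T = 349.8 K: ΣzᵢPᵢˢᵃᵗ = 120.35 kPa
  T = 353.4 K: ΣzᵢPᵢˢᵃᵗ = 139.55 kPa
  T = 355.1 K: ΣzᵢPᵢˢᵃᵗ = 149.54 kPa
Interpolating between 353.4 K and 355.1 K gives T ≈ 355.1 K.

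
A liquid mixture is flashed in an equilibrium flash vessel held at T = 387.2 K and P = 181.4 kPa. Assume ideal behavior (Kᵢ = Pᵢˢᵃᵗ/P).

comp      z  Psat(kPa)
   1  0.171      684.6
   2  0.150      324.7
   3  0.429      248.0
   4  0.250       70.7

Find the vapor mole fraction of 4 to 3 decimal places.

Raoult's law: Kᵢ = Pᵢˢᵃᵗ/P = Pᵢˢᵃᵗ/181.4.
  K_1 = 684.6/181.4 = 3.77398, K_2 = 324.7/181.4 = 1.78997, K_3 = 248.0/181.4 = 1.36714, K_4 = 70.7/181.4 = 0.38975
Let ψ = V/F and solve Σ zᵢ(Kᵢ−1)/(1+ψ(Kᵢ−1)) = 0.
g(0) = ΣzᵢKᵢ − 1 = 0.598 and g(1) = 1 − Σzᵢ/Kᵢ = -0.084, so a root lies in (0, 1).
Iterate (Newton) starting at ψ = 0.59:
  ψ = 0.590: g = 0.1518, g' = -0.499 → ψ = 0.894
  ψ = 0.894: g = -0.0114, g' = -0.624 → ψ = 0.876
Converged at ψ = 0.876.
Compositions from xᵢ = zᵢ/(1+ψ(Kᵢ−1)), yᵢ = Kᵢxᵢ:
  1: x = 0.050, y = 0.188
  2: x = 0.089, y = 0.159
  3: x = 0.325, y = 0.444
  4: x = 0.537, y = 0.209

y_4 = 0.209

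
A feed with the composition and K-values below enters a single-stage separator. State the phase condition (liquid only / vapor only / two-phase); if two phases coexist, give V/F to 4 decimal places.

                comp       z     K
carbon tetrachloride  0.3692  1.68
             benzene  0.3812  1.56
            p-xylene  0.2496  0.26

two-phase, V/F = 0.6098

ΣzᵢKᵢ = 1.2798; Σzᵢ/Kᵢ = 1.4241.
Both exceed 1, so a two-phase solution exists.
Let ψ = V/F and solve Σ zᵢ(Kᵢ−1)/(1+ψ(Kᵢ−1)) = 0.
Newton–Raphson from ψ = 0.33:
  ψ = 0.3300: g = 0.14084, g' = -0.4383 → ψ = 0.6513
  ψ = 0.6513: g = -0.02614, g' = -0.6555 → ψ = 0.6114
  ψ = 0.6114: g = -0.00099, g' = -0.6074 → ψ = 0.6098
Converged at ψ = 0.6098.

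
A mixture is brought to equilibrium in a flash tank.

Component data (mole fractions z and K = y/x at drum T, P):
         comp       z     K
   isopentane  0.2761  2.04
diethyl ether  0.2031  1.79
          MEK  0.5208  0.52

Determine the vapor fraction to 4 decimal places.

ψ = 0.4379

Rachford–Rice: g(ψ) = Σ zᵢ(Kᵢ−1)/(1+ψ(Kᵢ−1)) = 0.
Feasibility: ΣzᵢKᵢ = 1.1976, Σzᵢ/Kᵢ = 1.2503 — both > 1, two phases present.
Iterate (Newton) starting at ψ = 0.5:
  ψ = 0.5000: g = -0.02500, g' = -0.4021 → ψ = 0.4378
  ψ = 0.4378: g = 0.00002, g' = -0.4033 → ψ = 0.4379
Converged at ψ = 0.4379.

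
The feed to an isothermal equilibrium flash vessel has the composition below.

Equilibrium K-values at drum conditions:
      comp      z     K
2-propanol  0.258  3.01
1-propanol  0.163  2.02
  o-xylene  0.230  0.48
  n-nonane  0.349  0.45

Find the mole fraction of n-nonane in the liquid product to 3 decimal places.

Rachford–Rice: g(β) = Σ zᵢ(Kᵢ−1)/(1+β(Kᵢ−1)) = 0.
g(0) = ΣzᵢKᵢ − 1 = 0.373 and g(1) = 1 − Σzᵢ/Kᵢ = -0.421, so a root lies in (0, 1).
Newton iteration, β⁰ = 0.3:
  β = 0.300: g = 0.0792, g' = -0.744 → β = 0.407
  β = 0.407: g = 0.0040, g' = -0.676 → β = 0.412
Converged at β = 0.412.
Compositions from xᵢ = zᵢ/(1+β(Kᵢ−1)), yᵢ = Kᵢxᵢ:
  2-propanol: x = 0.141, y = 0.425
  1-propanol: x = 0.115, y = 0.232
  o-xylene: x = 0.293, y = 0.141
  n-nonane: x = 0.451, y = 0.203

x_n-nonane = 0.451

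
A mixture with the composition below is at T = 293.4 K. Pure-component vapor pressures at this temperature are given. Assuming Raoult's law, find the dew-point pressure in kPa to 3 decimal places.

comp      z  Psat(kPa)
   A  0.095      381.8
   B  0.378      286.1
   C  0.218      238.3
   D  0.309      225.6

Pdew = 259.435 kPa

At the dew point ψ → 1, so Σzᵢ/Kᵢ = 1 with Kᵢ = Pᵢˢᵃᵗ/P ⇒ 1/P = Σzᵢ/Pᵢˢᵃᵗ.
1/P = 0.095/381.8 + 0.378/286.1 + 0.218/238.3 + 0.309/225.6 = 0.003855 ⇒ P = 259.435 kPa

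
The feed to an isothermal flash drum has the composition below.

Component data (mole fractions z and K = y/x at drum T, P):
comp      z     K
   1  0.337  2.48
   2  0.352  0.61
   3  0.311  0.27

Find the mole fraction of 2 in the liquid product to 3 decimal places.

x_2 = 0.375

Material balance + equilibrium reduce to Σ zᵢ(Kᵢ−1)/(1+V/F(Kᵢ−1)) = 0.
g(0) = ΣzᵢKᵢ − 1 = 0.134 and g(1) = 1 − Σzᵢ/Kᵢ = -0.865, so a root lies in (0, 1).
Iterate (Newton) starting at V/F = 0.33:
  V/F = 0.330: g = -0.1215, g' = -0.691 → V/F = 0.154
  V/F = 0.154: g = 0.0042, g' = -0.760 → V/F = 0.160
Converged at V/F = 0.160.
Compositions from xᵢ = zᵢ/(1+V/F(Kᵢ−1)), yᵢ = Kᵢxᵢ:
  1: x = 0.273, y = 0.676
  2: x = 0.375, y = 0.229
  3: x = 0.352, y = 0.095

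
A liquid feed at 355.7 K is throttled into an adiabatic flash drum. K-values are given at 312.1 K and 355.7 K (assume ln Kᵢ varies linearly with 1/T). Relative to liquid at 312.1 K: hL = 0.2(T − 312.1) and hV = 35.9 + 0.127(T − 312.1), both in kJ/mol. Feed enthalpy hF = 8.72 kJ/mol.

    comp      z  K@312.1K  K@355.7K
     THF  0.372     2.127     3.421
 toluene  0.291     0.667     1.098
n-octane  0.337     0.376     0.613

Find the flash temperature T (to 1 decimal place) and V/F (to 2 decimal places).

T = 313.8 K, V/F = 0.23

Adiabatic flash: solve Rachford–Rice at each trial T, then check hF = ψ·hV(T) + (1−ψ)·hL(T).
  T = 312.1 K: K = (2.127, 0.667, 0.376), RR gives ψ = 0.196, H_out = 7.045 kJ/mol
  T = 355.7 K: K = (3.421, 1.098, 0.613), RR gives ψ = 1.000, H_out = 41.437 kJ/mol
  T = 333.9 K: K = (2.740, 0.870, 0.488), RR gives ψ = 0.658, H_out = 26.933 kJ/mol
  T = 323.0 K: K = (2.424, 0.765, 0.430), RR gives ψ = 0.426, H_out = 17.149 kJ/mol
  T = 317.6 K: K = (2.275, 0.716, 0.403), RR gives ψ = 0.314, H_out = 12.255 kJ/mol
  T = 314.9 K: K = (2.202, 0.692, 0.390), RR gives ψ = 0.257, H_out = 9.737 kJ/mol
  T = 313.5 K: K = (2.164, 0.679, 0.383), RR gives ψ = 0.227, H_out = 8.403 kJ/mol
Linear interpolation between T = 313.5 (H_out = 8.403) and T = 314.9 (H_out = 9.737) on hF = 8.72 gives T ≈ 313.8 K, at which ψ = 0.23.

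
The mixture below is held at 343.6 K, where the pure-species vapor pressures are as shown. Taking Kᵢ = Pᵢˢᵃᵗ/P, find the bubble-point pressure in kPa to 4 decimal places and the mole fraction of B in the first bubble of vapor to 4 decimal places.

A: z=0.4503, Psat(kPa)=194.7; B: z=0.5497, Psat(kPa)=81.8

At the bubble point ψ → 0, so ΣzᵢKᵢ = 1 with Kᵢ = Pᵢˢᵃᵗ/P ⇒ P = ΣzᵢPᵢˢᵃᵗ.
P = 0.4503·194.7 + 0.5497·81.8 = 132.6389 kPa
yᵢ = zᵢPᵢˢᵃᵗ/P ⇒ y_B = 0.5497·81.8/132.6389 = 0.3390

Pbub = 132.6389 kPa, y_B = 0.3390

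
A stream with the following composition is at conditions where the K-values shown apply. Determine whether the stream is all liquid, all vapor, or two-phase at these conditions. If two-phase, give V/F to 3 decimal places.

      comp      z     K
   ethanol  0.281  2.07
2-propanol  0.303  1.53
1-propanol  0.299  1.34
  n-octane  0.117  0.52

ΣzᵢKᵢ = 1.507; Σzᵢ/Kᵢ = 0.782.
Since Σzᵢ/Kᵢ < 1 the mixture is above its dew point — single vapor phase.

all vapor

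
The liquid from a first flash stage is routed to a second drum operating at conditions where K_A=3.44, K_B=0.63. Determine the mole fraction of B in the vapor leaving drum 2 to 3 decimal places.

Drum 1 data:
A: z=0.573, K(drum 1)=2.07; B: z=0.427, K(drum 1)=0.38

Drum 1:
Let ψ₁ = V/F and solve Σ zᵢ(Kᵢ−1)/(1+ψ₁(Kᵢ−1)) = 0.
g(0) = ΣzᵢKᵢ − 1 = 0.348 and g(1) = 1 − Σzᵢ/Kᵢ = -0.400, so a root lies in (0, 1).
Binary case is linear: z₁(K₁−1)(1+ψ₁(K₂−1)) + z₂(K₂−1)(1+ψ₁(K₁−1)) = 0
⇒ ψ₁ = [z₁(K₁−1)+z₂(K₂−1)] / [−(K₁−1)(K₂−1)] = 0.3484/0.6634 = 0.525
Drum-1 compositions:
  A: x = 0.367, y = 0.759
  B: x = 0.633, y = 0.241
Drum-2 feed = drum-1 liquid: z₂ = (0.3669, 0.6331).
Drum 2:
Let ψ₂ = V/F and solve Σ zᵢ(Kᵢ−1)/(1+ψ₂(Kᵢ−1)) = 0.
Check two-phase: ΣzᵢKᵢ = 1.661 > 1 and Σzᵢ/Kᵢ = 1.112 > 1, so g(0) = 0.661 > 0 and g(1) = -0.112 < 0.
Binary case is linear: z₁(K₁−1)(1+ψ₂(K₂−1)) + z₂(K₂−1)(1+ψ₂(K₁−1)) = 0
⇒ ψ₂ = [z₁(K₁−1)+z₂(K₂−1)] / [−(K₁−1)(K₂−1)] = 0.6609/0.9028 = 0.732
  A: x = 0.132, y = 0.453
  B: x = 0.868, y = 0.547

y_B (drum 2) = 0.547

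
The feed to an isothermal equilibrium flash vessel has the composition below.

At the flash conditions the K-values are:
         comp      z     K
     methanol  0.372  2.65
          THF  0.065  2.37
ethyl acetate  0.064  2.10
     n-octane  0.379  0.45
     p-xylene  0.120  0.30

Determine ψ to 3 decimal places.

ψ = 0.524

Material balance + equilibrium reduce to Σ zᵢ(Kᵢ−1)/(1+ψ(Kᵢ−1)) = 0.
Check two-phase: ΣzᵢKᵢ = 1.481 > 1 and Σzᵢ/Kᵢ = 1.441 > 1, so g(0) = 0.481 > 0 and g(1) = -0.441 < 0.
Newton–Raphson from ψ = 0.5:
  ψ = 0.500: g = 0.0178, g' = -0.737 → ψ = 0.524
Converged at ψ = 0.524.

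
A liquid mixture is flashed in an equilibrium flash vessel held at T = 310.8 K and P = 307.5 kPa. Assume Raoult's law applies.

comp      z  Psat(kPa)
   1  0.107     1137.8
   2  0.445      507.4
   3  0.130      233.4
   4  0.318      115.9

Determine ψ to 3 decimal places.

ψ = 0.534

Raoult's law: Kᵢ = Pᵢˢᵃᵗ/P = Pᵢˢᵃᵗ/307.5.
  K_1 = 1137.8/307.5 = 3.70016, K_2 = 507.4/307.5 = 1.65008, K_3 = 233.4/307.5 = 0.75902, K_4 = 115.9/307.5 = 0.37691
Material balance + equilibrium reduce to Σ zᵢ(Kᵢ−1)/(1+ψ(Kᵢ−1)) = 0.
Check two-phase: ΣzᵢKᵢ = 1.349 > 1 and Σzᵢ/Kᵢ = 1.314 > 1, so g(0) = 0.349 > 0 and g(1) = -0.314 < 0.
Newton iteration, ψ⁰ = 0.57:
  ψ = 0.570: g = -0.0187, g' = -0.528 → ψ = 0.535
  ψ = 0.535: g = -0.0001, g' = -0.522 → ψ = 0.534
Converged at ψ = 0.534.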